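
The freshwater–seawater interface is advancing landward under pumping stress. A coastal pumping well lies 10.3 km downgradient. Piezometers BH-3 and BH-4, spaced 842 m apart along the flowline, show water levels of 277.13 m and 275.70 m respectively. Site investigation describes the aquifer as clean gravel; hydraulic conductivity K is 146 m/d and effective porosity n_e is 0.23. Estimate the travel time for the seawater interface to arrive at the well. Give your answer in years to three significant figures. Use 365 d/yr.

26.2 years

Hydraulic gradient i = (277.13 − 275.70) / 842 = 1.43 / 842 = 0.001698
q = Ki = 146 × 0.001698 = 0.2480 m/d
Average linear velocity = 0.2480 / 0.23 = 1.078 m/d
L = 10.3 km = 10300 m
t = L / v = 10300 / 1.078 = 9554 d
   = 9554 / 365 = 26.2 yr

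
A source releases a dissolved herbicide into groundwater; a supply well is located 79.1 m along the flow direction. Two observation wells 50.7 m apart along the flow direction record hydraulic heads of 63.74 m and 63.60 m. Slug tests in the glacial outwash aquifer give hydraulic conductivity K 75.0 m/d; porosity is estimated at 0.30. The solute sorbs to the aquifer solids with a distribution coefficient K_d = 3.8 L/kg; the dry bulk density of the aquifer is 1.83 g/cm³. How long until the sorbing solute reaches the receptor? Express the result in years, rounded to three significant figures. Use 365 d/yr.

Hydraulic gradient i = (63.74 − 63.60) / 50.7 = 0.14 / 50.7 = 0.002761
Darcy flux q = K·i = 75.0 × 0.002761 = 0.2071 m/d
v_s = q/n_e = 0.2071/0.30 = 0.6903 m/d
Retardation R = 1 + ρ_b·K_d/n = 1 + 1.83×3.8/0.30 = 24.18
Contaminant velocity v_c = v/R = 0.6903/24.18 = 0.02855 m/d
t = L/v_c = 79.1/0.02855 = 2771 d
   = 2771/365 = 7.59 yr

7.59 years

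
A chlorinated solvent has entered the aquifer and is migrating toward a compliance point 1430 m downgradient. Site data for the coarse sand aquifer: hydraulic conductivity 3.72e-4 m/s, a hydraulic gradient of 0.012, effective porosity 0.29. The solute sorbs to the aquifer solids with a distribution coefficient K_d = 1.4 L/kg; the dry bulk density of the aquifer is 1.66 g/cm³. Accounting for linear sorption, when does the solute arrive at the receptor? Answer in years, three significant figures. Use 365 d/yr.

K = 3.72e-4 m/s × 86400 s/d = 32.14 m/d
Darcy flux q = K·i = 32.14 × 0.012 = 0.3857 m/d
v_s = q/n_e = 0.3857/0.29 = 1.330 m/d
Retardation R = 1 + ρ_b·K_d/n = 1 + 1.66×1.4/0.29 = 9.014
Contaminant velocity v_c = v/R = 1.330/9.014 = 0.1475 m/d
t = L/v_c = 1430/0.1475 = 9692 d
   = 9692/365 = 26.6 yr

26.6 years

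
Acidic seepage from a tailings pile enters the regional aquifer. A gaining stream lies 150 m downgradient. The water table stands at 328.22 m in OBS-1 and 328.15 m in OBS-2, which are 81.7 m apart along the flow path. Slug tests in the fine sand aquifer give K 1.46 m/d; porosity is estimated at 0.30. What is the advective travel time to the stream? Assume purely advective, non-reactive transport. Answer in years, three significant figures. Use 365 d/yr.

98.6 years

Hydraulic gradient i = (328.22 − 328.15) / 81.7 = 0.07 / 81.7 = 8.568e-4
q = Ki = 1.46 × 8.568e-4 = 0.001251 m/d
v_s = q/n_e = 0.001251/0.30 = 0.004170 m/d
t = L / v = 150 / 0.004170 = 35970 d
   = 35970 / 365 = 98.6 yr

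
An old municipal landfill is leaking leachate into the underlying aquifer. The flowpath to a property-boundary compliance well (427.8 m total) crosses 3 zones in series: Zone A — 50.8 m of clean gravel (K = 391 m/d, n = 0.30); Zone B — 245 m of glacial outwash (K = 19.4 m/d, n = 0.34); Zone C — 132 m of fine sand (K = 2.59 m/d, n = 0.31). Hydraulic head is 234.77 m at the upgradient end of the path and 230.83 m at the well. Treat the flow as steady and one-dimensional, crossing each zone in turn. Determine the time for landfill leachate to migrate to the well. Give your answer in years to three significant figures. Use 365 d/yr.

Total head drop ΔH = 234.77 − 230.83 = 3.94 m
Continuity: the same q passes through each zone, so ΔH = q·Σ(L_j/K_j) — the zones act as resistances in series.
Σ(L/K) = 50.8/391 + 245/19.4 + 132/2.59 = 0.1299 + 12.63 + 50.97 = 63.72 d
q = ΔH / Σ(L/K) = 3.94 / 63.72 = 0.06183 m/d (same in every zone)
Zone A: v = q/n = 0.06183/0.30 = 0.2061 m/d → t_A = 50.8/0.2061 = 246.5 d
Zone B: v = q/n = 0.06183/0.34 = 0.1819 m/d → t_B = 245/0.1819 = 1347 d
Zone C: v = q/n = 0.06183/0.31 = 0.1994 m/d → t_C = 132/0.1994 = 661.8 d
Total t = 246.5 + 1347 + 661.8 = 2256 d
   = 2256 / 365 = 6.18 yr

6.18 years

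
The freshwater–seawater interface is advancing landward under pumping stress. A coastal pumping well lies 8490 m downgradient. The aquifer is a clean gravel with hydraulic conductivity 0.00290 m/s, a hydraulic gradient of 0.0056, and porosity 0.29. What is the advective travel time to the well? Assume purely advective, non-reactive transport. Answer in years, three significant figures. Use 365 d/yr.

4.81 years

K = 0.00290 m/s × 86400 s/d = 250.6 m/d
q = Ki = 250.6 × 0.0056 = 1.403 m/d
Average linear velocity = 1.403 / 0.29 = 4.838 m/d
t = L / v = 8490 / 4.838 = 1755 d
   = 1755 / 365 = 4.81 yr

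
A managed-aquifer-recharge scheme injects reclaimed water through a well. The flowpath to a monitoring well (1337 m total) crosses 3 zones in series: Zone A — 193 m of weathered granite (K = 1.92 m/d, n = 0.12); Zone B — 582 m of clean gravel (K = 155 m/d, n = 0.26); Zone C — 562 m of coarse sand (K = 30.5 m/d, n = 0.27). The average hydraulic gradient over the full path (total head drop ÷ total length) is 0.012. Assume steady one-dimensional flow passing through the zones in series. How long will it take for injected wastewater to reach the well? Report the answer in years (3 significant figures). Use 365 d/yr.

Steady 1-D flow in series ⇒ the Darcy flux q is identical in every zone and the zone head losses add (resistances L/K in series).
Σ(L/K) = 193/1.92 + 582/155 + 562/30.5 = 100.5 + 3.755 + 18.43 = 122.7 d
K_eq = L_total / Σ(L/K) = 1337 / 122.7 = 10.90 m/d
q = K_eq · i = 10.90 × 0.012 = 0.1308 m/d (same in every zone)
Zone A: v = q/n = 0.1308/0.12 = 1.090 m/d → t_A = 193/1.090 = 177.1 d
Zone B: v = q/n = 0.1308/0.26 = 0.5029 m/d → t_B = 582/0.5029 = 1157 d
Zone C: v = q/n = 0.1308/0.27 = 0.4843 m/d → t_C = 562/0.4843 = 1160 d
Total t = 177.1 + 1157 + 1160 = 2495 d
   = 2495 / 365 = 6.84 yr

6.84 years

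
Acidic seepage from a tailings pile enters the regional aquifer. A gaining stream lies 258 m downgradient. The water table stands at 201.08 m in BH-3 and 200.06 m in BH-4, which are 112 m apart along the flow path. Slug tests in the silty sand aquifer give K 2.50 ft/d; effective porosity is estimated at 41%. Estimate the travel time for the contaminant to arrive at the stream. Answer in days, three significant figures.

Hydraulic gradient i = (201.08 − 200.06) / 112 = 1.02 / 112 = 0.009107
K = 2.50 ft/d × 0.3048 = 0.7620 m/d
Darcy flux q = K·i = 0.7620 × 0.009107 = 0.006940 m/d
v_s = q/n_e = 0.006940/0.41 = 0.01693 m/d
t = L / v = 258 / 0.01693 = 15240 d

15200 days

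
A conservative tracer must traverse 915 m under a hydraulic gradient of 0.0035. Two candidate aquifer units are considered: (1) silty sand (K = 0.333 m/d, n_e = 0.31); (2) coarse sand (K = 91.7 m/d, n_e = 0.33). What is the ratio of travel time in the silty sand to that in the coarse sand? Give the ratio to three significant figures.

Unit 1 (silty sand): v = 0.333×0.0035/0.31 = 0.003760 m/d, t = 915/0.003760 = 243400 d
Unit 2 (coarse sand): v = 91.7×0.0035/0.33 = 0.9726 m/d, t = 915/0.9726 = 940.8 d
t(silty sand) / t(coarse sand) = 243400/940.8 = 259

259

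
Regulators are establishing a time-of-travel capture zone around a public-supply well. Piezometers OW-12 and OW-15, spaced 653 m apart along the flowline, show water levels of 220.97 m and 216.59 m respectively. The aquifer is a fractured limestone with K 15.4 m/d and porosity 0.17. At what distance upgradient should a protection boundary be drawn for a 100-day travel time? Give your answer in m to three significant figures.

60.8 m

Hydraulic gradient i = (220.97 − 216.59) / 653 = 4.38 / 653 = 0.006708
Specific discharge q = 15.4 × 0.006708 = 0.1033 m/d
v_s = q/n_e = 0.1033/0.17 = 0.6076 m/d
L = v × T = 0.6076 × 100 = 60.76 m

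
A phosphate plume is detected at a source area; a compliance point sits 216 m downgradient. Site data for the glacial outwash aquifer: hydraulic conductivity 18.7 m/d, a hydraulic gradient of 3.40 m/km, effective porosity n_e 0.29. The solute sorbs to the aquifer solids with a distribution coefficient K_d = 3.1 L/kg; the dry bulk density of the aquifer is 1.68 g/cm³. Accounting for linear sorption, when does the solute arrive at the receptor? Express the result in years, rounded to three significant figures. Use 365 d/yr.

Darcy flux q = K·i = 18.7 × 0.0034 = 0.06358 m/d
v_s = q/n_e = 0.06358/0.29 = 0.2192 m/d
Retardation R = 1 + ρ_b·K_d/n = 1 + 1.68×3.1/0.29 = 18.96
Contaminant velocity v_c = v/R = 0.2192/18.96 = 0.01156 m/d
t = L/v_c = 216/0.01156 = 18680 d
   = 18680/365 = 51.2 yr

51.2 years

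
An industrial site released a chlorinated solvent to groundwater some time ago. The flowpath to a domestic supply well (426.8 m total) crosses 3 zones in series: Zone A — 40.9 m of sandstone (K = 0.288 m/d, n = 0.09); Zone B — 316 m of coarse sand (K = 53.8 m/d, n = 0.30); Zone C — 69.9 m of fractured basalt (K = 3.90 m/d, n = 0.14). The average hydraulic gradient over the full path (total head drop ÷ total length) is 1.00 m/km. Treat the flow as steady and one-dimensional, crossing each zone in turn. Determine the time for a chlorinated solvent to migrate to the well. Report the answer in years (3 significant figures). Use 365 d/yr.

115 years

Steady 1-D flow in series ⇒ the Darcy flux q is identical in every zone and the zone head losses add (resistances L/K in series).
Σ(L/K) = 40.9/0.288 + 316/53.8 + 69.9/3.90 = 142.0 + 5.874 + 17.92 = 165.8 d
K_eq = L_total / Σ(L/K) = 426.8 / 165.8 = 2.574 m/d
q = K_eq · i = 2.574 × 0.0010 = 0.002574 m/d (same in every zone)
Zone A: v = q/n = 0.002574/0.09 = 0.02860 m/d → t_A = 40.9/0.02860 = 1430 d
Zone B: v = q/n = 0.002574/0.30 = 0.008580 m/d → t_B = 316/0.008580 = 36830 d
Zone C: v = q/n = 0.002574/0.14 = 0.01839 m/d → t_C = 69.9/0.01839 = 3802 d
Total t = 1430 + 36830 + 3802 = 42060 d
   = 42060 / 365 = 115 yr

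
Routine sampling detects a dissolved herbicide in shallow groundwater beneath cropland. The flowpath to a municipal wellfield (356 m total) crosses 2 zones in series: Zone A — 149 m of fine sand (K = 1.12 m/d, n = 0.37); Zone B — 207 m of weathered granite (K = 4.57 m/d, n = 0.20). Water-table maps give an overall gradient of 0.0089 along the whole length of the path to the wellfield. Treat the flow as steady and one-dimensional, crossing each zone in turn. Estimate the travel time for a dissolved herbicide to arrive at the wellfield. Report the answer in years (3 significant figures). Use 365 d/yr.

14.9 years

Continuity: the same q passes through each zone, so ΔH = q·Σ(L_j/K_j) — the zones act as resistances in series.
Σ(L/K) = 149/1.12 + 207/4.57 = 133.0 + 45.30 = 178.3 d
K_eq = L_total / Σ(L/K) = 356 / 178.3 = 1.996 m/d
q = K_eq · i = 1.996 × 0.0089 = 0.01777 m/d (same in every zone)
Zone A: v = q/n = 0.01777/0.37 = 0.04802 m/d → t_A = 149/0.04802 = 3103 d
Zone B: v = q/n = 0.01777/0.20 = 0.08883 m/d → t_B = 207/0.08883 = 2330 d
Total t = 3103 + 2330 = 5433 d
   = 5433 / 365 = 14.9 yr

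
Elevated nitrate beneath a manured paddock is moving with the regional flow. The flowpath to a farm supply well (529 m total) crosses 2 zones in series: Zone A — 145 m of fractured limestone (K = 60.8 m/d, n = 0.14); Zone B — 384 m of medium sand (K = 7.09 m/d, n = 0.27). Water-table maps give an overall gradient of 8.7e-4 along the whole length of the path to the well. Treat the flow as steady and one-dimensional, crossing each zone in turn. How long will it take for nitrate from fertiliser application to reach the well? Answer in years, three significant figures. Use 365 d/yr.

For zones in series the flux q is common to all zones; the equivalent conductivity is the harmonic (thickness-weighted) mean, K_eq = L_total / Σ(L_j/K_j).
Σ(L/K) = 145/60.8 + 384/7.09 = 2.385 + 54.16 = 56.55 d
K_eq = L_total / Σ(L/K) = 529 / 56.55 = 9.355 m/d
q = K_eq · i = 9.355 × 8.7e-4 = 0.008139 m/d (same in every zone)
Zone A: v = q/n = 0.008139/0.14 = 0.05814 m/d → t_A = 145/0.05814 = 2494 d
Zone B: v = q/n = 0.008139/0.27 = 0.03014 m/d → t_B = 384/0.03014 = 12740 d
Total t = 2494 + 12740 = 15230 d
   = 15230 / 365 = 41.7 yr

41.7 years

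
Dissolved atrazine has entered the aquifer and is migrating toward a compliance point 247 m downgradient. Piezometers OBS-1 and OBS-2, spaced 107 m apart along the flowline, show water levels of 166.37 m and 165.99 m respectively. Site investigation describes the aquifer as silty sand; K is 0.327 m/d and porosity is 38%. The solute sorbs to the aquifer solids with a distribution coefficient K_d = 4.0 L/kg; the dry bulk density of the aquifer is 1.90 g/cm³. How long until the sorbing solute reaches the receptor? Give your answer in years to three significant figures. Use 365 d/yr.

Hydraulic gradient i = (166.37 − 165.99) / 107 = 0.38 / 107 = 0.003551
Darcy flux q = K·i = 0.327 × 0.003551 = 0.001161 m/d
v_s = q/n_e = 0.001161/0.38 = 0.003056 m/d
Retardation R = 1 + ρ_b·K_d/n = 1 + 1.90×4.0/0.38 = 21.00
Contaminant velocity v_c = v/R = 0.003056/21.00 = 1.455e-4 m/d
t = L/v_c = 247/1.455e-4 = 1.697e6 d
   = 1.697e6/365 = 4650 yr

4650 years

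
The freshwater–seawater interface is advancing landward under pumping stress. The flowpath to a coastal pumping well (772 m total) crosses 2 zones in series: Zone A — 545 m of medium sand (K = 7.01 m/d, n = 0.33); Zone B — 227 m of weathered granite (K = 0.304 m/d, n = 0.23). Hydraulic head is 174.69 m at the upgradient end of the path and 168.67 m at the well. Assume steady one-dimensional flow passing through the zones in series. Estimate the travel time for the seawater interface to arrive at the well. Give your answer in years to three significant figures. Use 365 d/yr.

Total head drop ΔH = 174.69 − 168.67 = 6.02 m
Steady 1-D flow in series ⇒ the Darcy flux q is identical in every zone and the zone head losses add (resistances L/K in series).
Σ(L/K) = 545/7.01 + 227/0.304 = 77.75 + 746.7 = 824.5 d
q = ΔH / Σ(L/K) = 6.02 / 824.5 = 0.007302 m/d (same in every zone)
Zone A: v = q/n = 0.007302/0.33 = 0.02213 m/d → t_A = 545/0.02213 = 24630 d
Zone B: v = q/n = 0.007302/0.23 = 0.03175 m/d → t_B = 227/0.03175 = 7150 d
Total t = 24630 + 7150 = 31780 d
   = 31780 / 365 = 87.1 yr

87.1 years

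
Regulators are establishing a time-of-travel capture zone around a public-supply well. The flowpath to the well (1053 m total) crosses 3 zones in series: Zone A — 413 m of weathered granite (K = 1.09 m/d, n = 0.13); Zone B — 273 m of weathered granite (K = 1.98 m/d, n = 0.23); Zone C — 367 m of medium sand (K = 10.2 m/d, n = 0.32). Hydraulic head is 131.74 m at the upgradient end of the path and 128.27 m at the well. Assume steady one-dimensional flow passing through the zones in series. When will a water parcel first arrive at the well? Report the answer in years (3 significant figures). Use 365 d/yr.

102 years

Total head drop ΔH = 131.74 − 128.27 = 3.47 m
Steady 1-D flow in series ⇒ the Darcy flux q is identical in every zone and the zone head losses add (resistances L/K in series).
Σ(L/K) = 413/1.09 + 273/1.98 + 367/10.2 = 378.9 + 137.9 + 35.98 = 552.8 d
q = ΔH / Σ(L/K) = 3.47 / 552.8 = 0.006278 m/d (same in every zone)
Zone A: v = q/n = 0.006278/0.13 = 0.04829 m/d → t_A = 413/0.04829 = 8553 d
Zone B: v = q/n = 0.006278/0.23 = 0.02729 m/d → t_B = 273/0.02729 = 10000 d
Zone C: v = q/n = 0.006278/0.32 = 0.01962 m/d → t_C = 367/0.01962 = 18710 d
Total t = 8553 + 10000 + 18710 = 37260 d
   = 37260 / 365 = 102 yr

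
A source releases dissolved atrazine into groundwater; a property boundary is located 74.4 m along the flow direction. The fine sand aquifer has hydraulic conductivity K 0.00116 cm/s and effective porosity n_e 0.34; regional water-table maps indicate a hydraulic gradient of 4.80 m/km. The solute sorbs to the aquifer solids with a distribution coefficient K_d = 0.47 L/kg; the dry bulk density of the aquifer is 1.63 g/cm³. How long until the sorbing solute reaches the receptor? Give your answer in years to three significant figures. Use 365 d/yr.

K = 0.00116 cm/s × 864 = 1.002 m/d
Specific discharge q = 1.002 × 0.0048 = 0.004811 m/d
v_s = q/n_e = 0.004811/0.34 = 0.01415 m/d
Retardation R = 1 + ρ_b·K_d/n = 1 + 1.63×0.47/0.34 = 3.253
Contaminant velocity v_c = v/R = 0.01415/3.253 = 0.004349 m/d
t = L/v_c = 74.4/0.004349 = 17110 d
   = 17110/365 = 46.9 yr

46.9 years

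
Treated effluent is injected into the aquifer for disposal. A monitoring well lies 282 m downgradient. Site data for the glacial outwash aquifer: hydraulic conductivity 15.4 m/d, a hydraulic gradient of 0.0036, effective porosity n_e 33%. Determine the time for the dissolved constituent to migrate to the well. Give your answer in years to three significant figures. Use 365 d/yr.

4.60 years

Darcy flux q = K·i = 15.4 × 0.0036 = 0.05544 m/d
Seepage velocity v = q / n = 0.05544 / 0.33 = 0.1680 m/d
t = L / v = 282 / 0.1680 = 1679 d
   = 1679 / 365 = 4.60 yr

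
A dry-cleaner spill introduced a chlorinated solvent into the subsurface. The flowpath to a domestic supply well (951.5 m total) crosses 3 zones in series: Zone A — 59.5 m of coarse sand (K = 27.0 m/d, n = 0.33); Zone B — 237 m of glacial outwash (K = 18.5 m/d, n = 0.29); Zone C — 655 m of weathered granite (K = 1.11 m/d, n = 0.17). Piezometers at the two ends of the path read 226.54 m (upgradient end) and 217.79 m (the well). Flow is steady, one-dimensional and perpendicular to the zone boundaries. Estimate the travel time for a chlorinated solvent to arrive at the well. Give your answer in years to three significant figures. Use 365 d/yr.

Total head drop ΔH = 226.54 − 217.79 = 8.75 m
Steady 1-D flow in series ⇒ the Darcy flux q is identical in every zone and the zone head losses add (resistances L/K in series).
Σ(L/K) = 59.5/27.0 + 237/18.5 + 655/1.11 = 2.204 + 12.81 + 590.1 = 605.1 d
q = ΔH / Σ(L/K) = 8.75 / 605.1 = 0.01446 m/d (same in every zone)
Zone A: v = q/n = 0.01446/0.33 = 0.04382 m/d → t_A = 59.5/0.04382 = 1358 d
Zone B: v = q/n = 0.01446/0.29 = 0.04986 m/d → t_B = 237/0.04986 = 4753 d
Zone C: v = q/n = 0.01446/0.17 = 0.08506 m/d → t_C = 655/0.08506 = 7700 d
Total t = 1358 + 4753 + 7700 = 13810 d
   = 13810 / 365 = 37.8 yr

37.8 years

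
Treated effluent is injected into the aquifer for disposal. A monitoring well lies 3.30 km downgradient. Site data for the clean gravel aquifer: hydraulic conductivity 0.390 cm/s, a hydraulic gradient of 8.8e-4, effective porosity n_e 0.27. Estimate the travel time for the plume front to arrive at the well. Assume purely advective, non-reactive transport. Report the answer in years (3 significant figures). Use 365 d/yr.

8.23 years

K = 0.390 cm/s × 864 = 337.0 m/d
Darcy flux q = K·i = 337.0 × 8.8e-4 = 0.2965 m/d
v_s = q/n_e = 0.2965/0.27 = 1.098 m/d
L = 3.30 km = 3300 m
t = L / v = 3300 / 1.098 = 3005 d
   = 3005 / 365 = 8.23 yr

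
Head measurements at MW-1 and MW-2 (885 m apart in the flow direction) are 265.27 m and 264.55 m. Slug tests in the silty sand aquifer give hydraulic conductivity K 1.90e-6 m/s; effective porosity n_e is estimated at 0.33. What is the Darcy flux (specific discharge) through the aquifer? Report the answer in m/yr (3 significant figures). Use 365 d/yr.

Hydraulic gradient i = (265.27 − 264.55) / 885 = 0.72 / 885 = 8.136e-4
K = 1.90e-6 m/s × 86400 s/d = 0.1642 m/d
Darcy flux q = K·i = 0.1642 × 8.136e-4 = 1.336e-4 m/d
   = 1.336e-4 × 365 = 0.0487 m/yr

0.0487 m/yr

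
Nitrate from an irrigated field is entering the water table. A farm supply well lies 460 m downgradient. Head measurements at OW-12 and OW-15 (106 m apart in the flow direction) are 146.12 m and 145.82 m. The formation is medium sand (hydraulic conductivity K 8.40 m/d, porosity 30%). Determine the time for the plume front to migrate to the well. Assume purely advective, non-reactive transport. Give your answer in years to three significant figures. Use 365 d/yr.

Hydraulic gradient i = (146.12 − 145.82) / 106 = 0.30 / 106 = 0.002830
q = Ki = 8.40 × 0.002830 = 0.02377 m/d
Average linear velocity = 0.02377 / 0.30 = 0.07925 m/d
t = L / v = 460 / 0.07925 = 5805 d
   = 5805 / 365 = 15.9 yr

15.9 years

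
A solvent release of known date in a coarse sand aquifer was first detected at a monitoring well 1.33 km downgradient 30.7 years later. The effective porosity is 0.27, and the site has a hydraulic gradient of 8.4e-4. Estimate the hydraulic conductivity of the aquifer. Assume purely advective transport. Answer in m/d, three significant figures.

t = 30.7 years = 11210 d
L = 1.33 km = 1330 m
v = L / t = 1330 / 11210 = 0.1187 m/d
K = v · n / i = 0.1187 × 0.27 / 8.4e-4 = 38.2 m/d

38.2 m/d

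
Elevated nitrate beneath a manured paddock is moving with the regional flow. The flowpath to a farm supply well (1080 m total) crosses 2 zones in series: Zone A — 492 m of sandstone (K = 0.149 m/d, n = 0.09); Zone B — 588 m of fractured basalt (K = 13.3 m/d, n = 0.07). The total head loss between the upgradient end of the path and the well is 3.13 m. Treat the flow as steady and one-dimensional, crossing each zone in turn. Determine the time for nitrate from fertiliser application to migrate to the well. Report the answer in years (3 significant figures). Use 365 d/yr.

250 years

Steady 1-D flow in series ⇒ the Darcy flux q is identical in every zone and the zone head losses add (resistances L/K in series).
Σ(L/K) = 492/0.149 + 588/13.3 = 3302 + 44.21 = 3346 d
q = ΔH / Σ(L/K) = 3.13 / 3346 = 9.354e-4 m/d (same in every zone)
Zone A: v = q/n = 9.354e-4/0.09 = 0.01039 m/d → t_A = 492/0.01039 = 47340 d
Zone B: v = q/n = 9.354e-4/0.07 = 0.01336 m/d → t_B = 588/0.01336 = 44000 d
Total t = 47340 + 44000 = 91340 d
   = 91340 / 365 = 250 yr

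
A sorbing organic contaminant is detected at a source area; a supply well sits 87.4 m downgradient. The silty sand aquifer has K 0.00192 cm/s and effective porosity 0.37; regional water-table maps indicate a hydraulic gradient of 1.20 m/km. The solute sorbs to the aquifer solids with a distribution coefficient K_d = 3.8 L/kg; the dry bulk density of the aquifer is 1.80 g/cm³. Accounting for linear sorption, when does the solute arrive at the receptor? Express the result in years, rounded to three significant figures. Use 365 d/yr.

K = 0.00192 cm/s × 864 = 1.659 m/d
Darcy flux q = K·i = 1.659 × 0.0012 = 0.001991 m/d
Average linear velocity = 0.001991 / 0.37 = 0.005380 m/d
Retardation R = 1 + ρ_b·K_d/n = 1 + 1.80×3.8/0.37 = 19.49
Contaminant velocity v_c = v/R = 0.005380/19.49 = 2.761e-4 m/d
t = L/v_c = 87.4/2.761e-4 = 316600 d
   = 316600/365 = 867 yr

867 years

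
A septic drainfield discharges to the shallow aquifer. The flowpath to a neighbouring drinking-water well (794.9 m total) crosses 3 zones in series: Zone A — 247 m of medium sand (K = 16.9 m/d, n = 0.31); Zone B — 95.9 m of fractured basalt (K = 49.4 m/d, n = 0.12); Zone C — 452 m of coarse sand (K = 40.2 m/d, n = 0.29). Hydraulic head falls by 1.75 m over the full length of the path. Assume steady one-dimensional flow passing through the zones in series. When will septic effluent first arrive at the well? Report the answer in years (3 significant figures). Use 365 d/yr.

9.54 years

Continuity: the same q passes through each zone, so ΔH = q·Σ(L_j/K_j) — the zones act as resistances in series.
Σ(L/K) = 247/16.9 + 95.9/49.4 + 452/40.2 = 14.62 + 1.941 + 11.24 = 27.80 d
q = ΔH / Σ(L/K) = 1.75 / 27.80 = 0.06295 m/d (same in every zone)
Zone A: v = q/n = 0.06295/0.31 = 0.2031 m/d → t_A = 247/0.2031 = 1216 d
Zone B: v = q/n = 0.06295/0.12 = 0.5246 m/d → t_B = 95.9/0.5246 = 182.8 d
Zone C: v = q/n = 0.06295/0.29 = 0.2171 m/d → t_C = 452/0.2171 = 2082 d
Total t = 1216 + 182.8 + 2082 = 3482 d
   = 3482 / 365 = 9.54 yr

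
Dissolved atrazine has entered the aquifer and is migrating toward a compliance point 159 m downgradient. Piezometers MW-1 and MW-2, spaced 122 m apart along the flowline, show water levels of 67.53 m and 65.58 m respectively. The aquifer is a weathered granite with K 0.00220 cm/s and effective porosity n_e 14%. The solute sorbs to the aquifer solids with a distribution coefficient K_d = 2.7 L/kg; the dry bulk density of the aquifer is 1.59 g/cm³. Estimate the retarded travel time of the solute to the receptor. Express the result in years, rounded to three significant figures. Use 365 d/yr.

Hydraulic gradient i = (67.53 − 65.58) / 122 = 1.95 / 122 = 0.01598
K = 0.00220 cm/s × 864 = 1.901 m/d
Darcy flux q = K·i = 1.901 × 0.01598 = 0.03038 m/d
v_s = q/n_e = 0.03038/0.14 = 0.2170 m/d
Retardation R = 1 + ρ_b·K_d/n = 1 + 1.59×2.7/0.14 = 31.66
Contaminant velocity v_c = v/R = 0.2170/31.66 = 0.006854 m/d
t = L/v_c = 159/0.006854 = 23200 d
   = 23200/365 = 63.6 yr

63.6 years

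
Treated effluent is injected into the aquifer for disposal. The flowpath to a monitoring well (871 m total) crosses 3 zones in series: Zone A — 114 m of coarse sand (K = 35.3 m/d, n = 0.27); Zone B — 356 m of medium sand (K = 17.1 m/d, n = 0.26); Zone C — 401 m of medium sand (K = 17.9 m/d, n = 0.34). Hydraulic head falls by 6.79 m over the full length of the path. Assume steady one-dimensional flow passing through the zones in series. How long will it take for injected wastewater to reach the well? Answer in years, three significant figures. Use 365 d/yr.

Continuity: the same q passes through each zone, so ΔH = q·Σ(L_j/K_j) — the zones act as resistances in series.
Σ(L/K) = 114/35.3 + 356/17.1 + 401/17.9 = 3.229 + 20.82 + 22.40 = 46.45 d
q = ΔH / Σ(L/K) = 6.79 / 46.45 = 0.1462 m/d (same in every zone)
Zone A: v = q/n = 0.1462/0.27 = 0.5414 m/d → t_A = 114/0.5414 = 210.6 d
Zone B: v = q/n = 0.1462/0.26 = 0.5622 m/d → t_B = 356/0.5622 = 633.2 d
Zone C: v = q/n = 0.1462/0.34 = 0.4299 m/d → t_C = 401/0.4299 = 932.7 d
Total t = 210.6 + 633.2 + 932.7 = 1776 d
   = 1776 / 365 = 4.87 yr

4.87 years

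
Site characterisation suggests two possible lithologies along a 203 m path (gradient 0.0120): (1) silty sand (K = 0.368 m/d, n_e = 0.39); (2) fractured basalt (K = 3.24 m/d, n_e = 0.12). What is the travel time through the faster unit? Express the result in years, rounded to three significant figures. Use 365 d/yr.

1.72 years

Unit 1 (silty sand): v = 0.368×0.012/0.39 = 0.01132 m/d, t = 203/0.01132 = 17930 d
Unit 2 (fractured basalt): v = 3.24×0.012/0.12 = 0.3240 m/d, t = 203/0.3240 = 626.5 d
Faster: 626.5 d / 365 = 1.72 yr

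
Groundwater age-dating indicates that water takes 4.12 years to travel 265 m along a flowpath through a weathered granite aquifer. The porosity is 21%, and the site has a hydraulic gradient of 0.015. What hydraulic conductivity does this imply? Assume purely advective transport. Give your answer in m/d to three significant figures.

t = 4.12 years = 1504 d
v = L / t = 265 / 1504 = 0.1762 m/d
K = v · n / i = 0.1762 × 0.21 / 0.015 = 2.47 m/d

2.47 m/d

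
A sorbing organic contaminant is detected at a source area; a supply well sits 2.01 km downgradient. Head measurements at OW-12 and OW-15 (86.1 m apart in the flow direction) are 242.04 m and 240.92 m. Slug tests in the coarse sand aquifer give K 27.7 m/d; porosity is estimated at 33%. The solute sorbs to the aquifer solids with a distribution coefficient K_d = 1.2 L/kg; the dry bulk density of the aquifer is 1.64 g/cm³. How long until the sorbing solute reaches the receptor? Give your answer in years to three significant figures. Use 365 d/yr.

Hydraulic gradient i = (242.04 − 240.92) / 86.1 = 1.12 / 86.1 = 0.01301
Darcy flux q = K·i = 27.7 × 0.01301 = 0.3603 m/d
Average linear velocity = 0.3603 / 0.33 = 1.092 m/d
Retardation R = 1 + ρ_b·K_d/n = 1 + 1.64×1.2/0.33 = 6.964
Contaminant velocity v_c = v/R = 1.092/6.964 = 0.1568 m/d
L = 2.01 km = 2010 m
t = L/v_c = 2010/0.1568 = 12820 d
   = 12820/365 = 35.1 yr

35.1 years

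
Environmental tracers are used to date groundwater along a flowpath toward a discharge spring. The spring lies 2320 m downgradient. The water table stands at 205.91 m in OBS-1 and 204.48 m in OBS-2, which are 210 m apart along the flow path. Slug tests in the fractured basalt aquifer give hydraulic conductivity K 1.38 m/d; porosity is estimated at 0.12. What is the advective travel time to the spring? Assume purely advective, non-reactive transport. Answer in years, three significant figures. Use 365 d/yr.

Hydraulic gradient i = (205.91 − 204.48) / 210 = 1.43 / 210 = 0.006810
Darcy flux q = K·i = 1.38 × 0.006810 = 0.009397 m/d
Average linear velocity = 0.009397 / 0.12 = 0.07831 m/d
t = L / v = 2320 / 0.07831 = 29630 d
   = 29630 / 365 = 81.2 yr

81.2 years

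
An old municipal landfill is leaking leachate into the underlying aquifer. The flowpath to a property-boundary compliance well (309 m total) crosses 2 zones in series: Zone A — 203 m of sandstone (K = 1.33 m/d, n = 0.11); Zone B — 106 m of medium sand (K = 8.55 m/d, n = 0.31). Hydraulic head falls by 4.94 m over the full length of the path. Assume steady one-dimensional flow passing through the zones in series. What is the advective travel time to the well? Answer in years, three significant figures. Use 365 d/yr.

5.05 years

Continuity: the same q passes through each zone, so ΔH = q·Σ(L_j/K_j) — the zones act as resistances in series.
Σ(L/K) = 203/1.33 + 106/8.55 = 152.6 + 12.40 = 165.0 d
q = ΔH / Σ(L/K) = 4.94 / 165.0 = 0.02993 m/d (same in every zone)
Zone A: v = q/n = 0.02993/0.11 = 0.2721 m/d → t_A = 203/0.2721 = 746.0 d
Zone B: v = q/n = 0.02993/0.31 = 0.09656 m/d → t_B = 106/0.09656 = 1098 d
Total t = 746.0 + 1098 = 1844 d
   = 1844 / 365 = 5.05 yr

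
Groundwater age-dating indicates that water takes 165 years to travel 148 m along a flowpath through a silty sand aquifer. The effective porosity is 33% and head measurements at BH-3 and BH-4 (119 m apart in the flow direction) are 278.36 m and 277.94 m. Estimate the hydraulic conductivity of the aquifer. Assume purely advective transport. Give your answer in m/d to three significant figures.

Hydraulic gradient i = (278.36 − 277.94) / 119 = 0.42 / 119 = 0.003529
t = 165 years = 60230 d
v = L / t = 148 / 60230 = 0.002457 m/d
K = v · n / i = 0.002457 × 0.33 / 0.003529 = 0.230 m/d

0.230 m/d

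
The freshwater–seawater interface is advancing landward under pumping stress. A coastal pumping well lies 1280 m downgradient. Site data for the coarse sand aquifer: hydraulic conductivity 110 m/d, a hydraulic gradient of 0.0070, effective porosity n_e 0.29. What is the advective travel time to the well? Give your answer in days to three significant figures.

q = Ki = 110 × 0.0070 = 0.7700 m/d
Seepage velocity v = q / n = 0.7700 / 0.29 = 2.655 m/d
t = L / v = 1280 / 2.655 = 482.1 d

482 days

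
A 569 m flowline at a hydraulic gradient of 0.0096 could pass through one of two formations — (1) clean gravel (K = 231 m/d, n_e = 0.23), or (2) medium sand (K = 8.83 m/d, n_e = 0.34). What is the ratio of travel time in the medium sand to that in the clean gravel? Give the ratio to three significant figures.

Unit 1 (clean gravel): v = 231×0.0096/0.23 = 9.642 m/d, t = 569/9.642 = 59.01 d
Unit 2 (medium sand): v = 8.83×0.0096/0.34 = 0.2493 m/d, t = 569/0.2493 = 2282 d
t(medium sand) / t(clean gravel) = 2282/59.01 = 38.7

38.7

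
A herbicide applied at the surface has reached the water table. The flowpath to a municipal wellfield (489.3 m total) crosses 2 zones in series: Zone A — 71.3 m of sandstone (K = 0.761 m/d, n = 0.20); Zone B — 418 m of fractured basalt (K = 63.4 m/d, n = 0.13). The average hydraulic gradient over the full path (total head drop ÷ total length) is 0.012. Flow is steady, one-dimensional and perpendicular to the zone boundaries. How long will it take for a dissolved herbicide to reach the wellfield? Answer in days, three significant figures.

1170 days

For zones in series the flux q is common to all zones; the equivalent conductivity is the harmonic (thickness-weighted) mean, K_eq = L_total / Σ(L_j/K_j).
Σ(L/K) = 71.3/0.761 + 418/63.4 = 93.69 + 6.593 = 100.3 d
K_eq = L_total / Σ(L/K) = 489.3 / 100.3 = 4.879 m/d
q = K_eq · i = 4.879 × 0.012 = 0.05855 m/d (same in every zone)
Zone A: v = q/n = 0.05855/0.20 = 0.2927 m/d → t_A = 71.3/0.2927 = 243.6 d
Zone B: v = q/n = 0.05855/0.13 = 0.4504 m/d → t_B = 418/0.4504 = 928.1 d
Total t = 243.6 + 928.1 = 1172 d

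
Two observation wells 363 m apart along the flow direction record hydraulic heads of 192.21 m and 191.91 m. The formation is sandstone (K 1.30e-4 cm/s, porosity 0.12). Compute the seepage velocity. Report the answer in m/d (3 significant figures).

Hydraulic gradient i = (192.21 − 191.91) / 363 = 0.30 / 363 = 8.264e-4
K = 1.30e-4 cm/s × 864 = 0.1123 m/d
Darcy flux q = K·i = 0.1123 × 8.264e-4 = 9.283e-5 m/d
Average linear velocity = 9.283e-5 / 0.12 = 7.736e-4 m/d

7.74e-4 m/d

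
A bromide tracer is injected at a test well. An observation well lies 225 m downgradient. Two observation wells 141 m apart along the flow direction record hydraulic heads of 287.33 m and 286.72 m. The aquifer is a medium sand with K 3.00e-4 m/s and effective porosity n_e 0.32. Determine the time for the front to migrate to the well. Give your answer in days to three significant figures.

642 days

Hydraulic gradient i = (287.33 − 286.72) / 141 = 0.61 / 141 = 0.004326
K = 3.00e-4 m/s × 86400 s/d = 25.92 m/d
Darcy flux q = K·i = 25.92 × 0.004326 = 0.1121 m/d
Average linear velocity = 0.1121 / 0.32 = 0.3504 m/d
t = L / v = 225 / 0.3504 = 642.1 d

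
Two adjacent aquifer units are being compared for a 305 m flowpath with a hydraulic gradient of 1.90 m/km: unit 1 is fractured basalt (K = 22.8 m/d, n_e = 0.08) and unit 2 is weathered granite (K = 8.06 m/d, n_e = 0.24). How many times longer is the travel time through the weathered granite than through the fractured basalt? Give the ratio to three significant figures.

Unit 1 (fractured basalt): v = 22.8×0.0019/0.08 = 0.5415 m/d, t = 305/0.5415 = 563.3 d
Unit 2 (weathered granite): v = 8.06×0.0019/0.24 = 0.06381 m/d, t = 305/0.06381 = 4780 d
t(weathered granite) / t(fractured basalt) = 4780/563.3 = 8.49

8.49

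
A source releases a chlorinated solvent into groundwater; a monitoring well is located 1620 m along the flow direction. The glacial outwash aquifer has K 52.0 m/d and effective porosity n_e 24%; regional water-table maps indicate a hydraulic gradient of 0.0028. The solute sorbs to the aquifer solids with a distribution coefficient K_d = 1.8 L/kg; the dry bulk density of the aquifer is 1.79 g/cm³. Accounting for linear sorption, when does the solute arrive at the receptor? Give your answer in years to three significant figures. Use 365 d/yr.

Specific discharge q = 52.0 × 0.0028 = 0.1456 m/d
Average linear velocity = 0.1456 / 0.24 = 0.6067 m/d
Retardation R = 1 + ρ_b·K_d/n = 1 + 1.79×1.8/0.24 = 14.43
Contaminant velocity v_c = v/R = 0.6067/14.43 = 0.04206 m/d
t = L/v_c = 1620/0.04206 = 38520 d
   = 38520/365 = 106 yr

106 years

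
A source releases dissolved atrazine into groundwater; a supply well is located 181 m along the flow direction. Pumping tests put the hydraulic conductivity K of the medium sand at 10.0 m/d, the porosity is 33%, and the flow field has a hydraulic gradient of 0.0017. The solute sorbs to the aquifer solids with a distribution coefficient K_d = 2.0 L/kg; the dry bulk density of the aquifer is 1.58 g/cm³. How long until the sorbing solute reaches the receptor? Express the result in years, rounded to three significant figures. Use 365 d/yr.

q = Ki = 10.0 × 0.0017 = 0.01700 m/d
Average linear velocity = 0.01700 / 0.33 = 0.05152 m/d
Retardation R = 1 + ρ_b·K_d/n = 1 + 1.58×2.0/0.33 = 10.58
Contaminant velocity v_c = v/R = 0.05152/10.58 = 0.004871 m/d
t = L/v_c = 181/0.004871 = 37160 d
   = 37160/365 = 102 yr

102 years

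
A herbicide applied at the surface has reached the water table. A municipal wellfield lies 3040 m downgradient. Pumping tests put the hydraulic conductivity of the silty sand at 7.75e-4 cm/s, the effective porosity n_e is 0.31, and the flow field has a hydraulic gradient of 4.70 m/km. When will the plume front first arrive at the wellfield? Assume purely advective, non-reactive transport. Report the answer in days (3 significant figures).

299000 days

K = 7.75e-4 cm/s × 864 = 0.6696 m/d
Specific discharge q = 0.6696 × 0.0047 = 0.003147 m/d
Average linear velocity = 0.003147 / 0.31 = 0.01015 m/d
t = L / v = 3040 / 0.01015 = 299400 d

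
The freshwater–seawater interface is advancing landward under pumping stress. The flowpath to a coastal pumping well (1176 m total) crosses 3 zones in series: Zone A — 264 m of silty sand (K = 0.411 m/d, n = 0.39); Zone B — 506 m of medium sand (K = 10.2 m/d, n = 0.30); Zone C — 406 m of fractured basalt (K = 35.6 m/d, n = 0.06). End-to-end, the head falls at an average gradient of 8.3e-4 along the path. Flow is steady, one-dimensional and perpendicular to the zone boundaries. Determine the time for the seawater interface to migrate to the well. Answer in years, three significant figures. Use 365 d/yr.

551 years

For zones in series the flux q is common to all zones; the equivalent conductivity is the harmonic (thickness-weighted) mean, K_eq = L_total / Σ(L_j/K_j).
Σ(L/K) = 264/0.411 + 506/10.2 + 406/35.6 = 642.3 + 49.61 + 11.40 = 703.3 d
K_eq = L_total / Σ(L/K) = 1176 / 703.3 = 1.672 m/d
q = K_eq · i = 1.672 × 8.3e-4 = 0.001388 m/d (same in every zone)
Zone A: v = q/n = 0.001388/0.39 = 0.003558 m/d → t_A = 264/0.003558 = 74190 d
Zone B: v = q/n = 0.001388/0.30 = 0.004626 m/d → t_B = 506/0.004626 = 109400 d
Zone C: v = q/n = 0.001388/0.06 = 0.02313 m/d → t_C = 406/0.02313 = 17550 d
Total t = 74190 + 109400 + 17550 = 201100 d
   = 201100 / 365 = 551 yr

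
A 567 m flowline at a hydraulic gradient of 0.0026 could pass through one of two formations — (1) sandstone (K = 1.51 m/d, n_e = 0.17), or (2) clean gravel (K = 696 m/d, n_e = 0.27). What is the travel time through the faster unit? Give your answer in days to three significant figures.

Unit 1 (sandstone): v = 1.51×0.0026/0.17 = 0.02309 m/d, t = 567/0.02309 = 24550 d
Unit 2 (clean gravel): v = 696×0.0026/0.27 = 6.702 m/d, t = 567/6.702 = 84.60 d
Faster unit: t = 84.6 d

84.6 days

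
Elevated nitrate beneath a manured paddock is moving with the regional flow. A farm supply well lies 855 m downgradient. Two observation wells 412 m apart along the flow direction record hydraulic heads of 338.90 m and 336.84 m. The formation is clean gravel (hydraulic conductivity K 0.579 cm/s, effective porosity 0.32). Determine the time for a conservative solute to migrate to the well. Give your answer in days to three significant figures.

109 days

Hydraulic gradient i = (338.90 − 336.84) / 412 = 2.06 / 412 = 0.005000
K = 0.579 cm/s × 864 = 500.3 m/d
Specific discharge q = 500.3 × 0.005000 = 2.501 m/d
Average linear velocity = 2.501 / 0.32 = 7.817 m/d
t = L / v = 855 / 7.817 = 109.4 d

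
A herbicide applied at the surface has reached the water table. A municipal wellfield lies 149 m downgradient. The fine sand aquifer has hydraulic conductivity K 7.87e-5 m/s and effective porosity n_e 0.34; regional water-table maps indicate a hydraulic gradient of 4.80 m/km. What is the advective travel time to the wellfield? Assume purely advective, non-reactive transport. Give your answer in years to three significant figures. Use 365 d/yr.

K = 7.87e-5 m/s × 86400 s/d = 6.800 m/d
Darcy flux q = K·i = 6.800 × 0.0048 = 0.03264 m/d
v_s = q/n_e = 0.03264/0.34 = 0.09600 m/d
t = L / v = 149 / 0.09600 = 1552 d
   = 1552 / 365 = 4.25 yr

4.25 years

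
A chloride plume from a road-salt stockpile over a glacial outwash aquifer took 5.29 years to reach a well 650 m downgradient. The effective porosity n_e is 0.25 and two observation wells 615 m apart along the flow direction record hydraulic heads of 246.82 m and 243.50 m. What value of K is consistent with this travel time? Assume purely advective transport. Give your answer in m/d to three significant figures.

Hydraulic gradient i = (246.82 − 243.50) / 615 = 3.32 / 615 = 0.005398
t = 5.29 years = 1931 d
v = L / t = 650 / 1931 = 0.3366 m/d
K = v · n / i = 0.3366 × 0.25 / 0.005398 = 15.6 m/d

15.6 m/d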